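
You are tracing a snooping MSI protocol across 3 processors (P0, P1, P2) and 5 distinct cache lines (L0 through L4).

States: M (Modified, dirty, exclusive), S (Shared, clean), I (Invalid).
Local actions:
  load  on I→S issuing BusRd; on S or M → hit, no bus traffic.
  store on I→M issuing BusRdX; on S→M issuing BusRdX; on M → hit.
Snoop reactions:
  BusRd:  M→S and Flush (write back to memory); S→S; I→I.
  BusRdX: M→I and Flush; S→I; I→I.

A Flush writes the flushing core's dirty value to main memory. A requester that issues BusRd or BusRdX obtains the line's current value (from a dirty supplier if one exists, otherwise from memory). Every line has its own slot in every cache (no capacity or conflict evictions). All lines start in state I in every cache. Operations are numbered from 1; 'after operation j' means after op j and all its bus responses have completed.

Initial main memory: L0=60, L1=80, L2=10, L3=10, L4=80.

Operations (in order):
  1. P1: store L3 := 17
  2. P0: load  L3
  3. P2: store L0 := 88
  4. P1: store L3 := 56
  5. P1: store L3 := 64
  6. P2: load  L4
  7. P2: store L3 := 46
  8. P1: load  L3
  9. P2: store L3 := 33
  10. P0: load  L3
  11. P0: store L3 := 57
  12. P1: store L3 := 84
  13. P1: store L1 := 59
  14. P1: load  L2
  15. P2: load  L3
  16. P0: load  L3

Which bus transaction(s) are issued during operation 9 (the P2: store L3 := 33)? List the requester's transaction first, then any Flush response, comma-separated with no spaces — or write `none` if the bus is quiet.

bus = BusRdX

  op1 P1: store L3 := 17 → I/M/I on L3; bus BusRdX; mem=10
  op2 P0: load  L3 → S/S/I on L3; bus BusRd Flush; mem=17
  op3 P2: store L0 := 88 → I/I/M on L0; bus BusRdX; mem=60
  op4 P1: store L3 := 56 → I/M/I on L3; bus BusRdX; mem=17
  op5 P1: store L3 := 64 → I/M/I on L3; bus (none); mem=17
  op6 P2: load  L4 → I/I/S on L4; bus BusRd; mem=80
  op7 P2: store L3 := 46 → I/I/M on L3; bus BusRdX Flush; mem=64
  op8 P1: load  L3 → I/S/S on L3; bus BusRd Flush; mem=46
  op9 P2: store L3 := 33 → I/I/M on L3; bus BusRdX; mem=46
  op10 P0: load  L3 → S/I/S on L3; bus BusRd Flush; mem=33
  op11 P0: store L3 := 57 → M/I/I on L3; bus BusRdX; mem=33
  op12 P1: store L3 := 84 → I/M/I on L3; bus BusRdX Flush; mem=57
  op13 P1: store L1 := 59 → I/M/I on L1; bus BusRdX; mem=80
  op14 P1: load  L2 → I/S/I on L2; bus BusRd; mem=10
  op15 P2: load  L3 → I/S/S on L3; bus BusRd Flush; mem=84
  op16 P0: load  L3 → S/S/S on L3; bus BusRd; mem=84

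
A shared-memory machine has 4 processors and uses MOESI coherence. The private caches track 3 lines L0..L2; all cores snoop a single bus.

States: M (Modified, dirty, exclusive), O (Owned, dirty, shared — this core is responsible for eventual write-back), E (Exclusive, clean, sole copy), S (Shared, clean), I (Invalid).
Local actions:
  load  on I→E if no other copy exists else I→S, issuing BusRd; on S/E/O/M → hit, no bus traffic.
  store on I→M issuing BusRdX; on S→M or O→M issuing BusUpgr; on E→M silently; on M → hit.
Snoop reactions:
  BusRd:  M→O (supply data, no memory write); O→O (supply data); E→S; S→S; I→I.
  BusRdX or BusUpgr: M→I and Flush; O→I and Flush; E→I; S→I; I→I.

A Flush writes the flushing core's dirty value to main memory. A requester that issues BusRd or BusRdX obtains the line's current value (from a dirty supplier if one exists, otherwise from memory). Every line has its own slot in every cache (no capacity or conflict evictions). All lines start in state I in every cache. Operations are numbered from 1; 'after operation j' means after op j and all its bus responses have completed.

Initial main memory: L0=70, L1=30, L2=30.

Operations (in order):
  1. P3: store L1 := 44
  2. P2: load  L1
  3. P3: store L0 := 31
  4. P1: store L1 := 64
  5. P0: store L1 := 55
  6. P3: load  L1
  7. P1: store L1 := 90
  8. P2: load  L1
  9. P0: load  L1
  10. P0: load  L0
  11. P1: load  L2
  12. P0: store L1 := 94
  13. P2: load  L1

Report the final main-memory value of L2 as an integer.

memory[L2] = 30

1. P3: store L1 := 44  bus=[BusRdX]  L1: P0=I P1=I P2=I P3=M  mem[L1]=30
2. P2: load  L1  bus=[BusRd]  L1: P0=I P1=I P2=S P3=O  mem[L1]=30
3. P3: store L0 := 31  bus=[BusRdX]  L0: P0=I P1=I P2=I P3=M  mem[L0]=70
4. P1: store L1 := 64  bus=[BusRdX,Flush]  L1: P0=I P1=M P2=I P3=I  mem[L1]=44
5. P0: store L1 := 55  bus=[BusRdX,Flush]  L1: P0=M P1=I P2=I P3=I  mem[L1]=64
6. P3: load  L1  bus=[BusRd]  L1: P0=O P1=I P2=I P3=S  mem[L1]=64
7. P1: store L1 := 90  bus=[BusRdX,Flush]  L1: P0=I P1=M P2=I P3=I  mem[L1]=55
8. P2: load  L1  bus=[BusRd]  L1: P0=I P1=O P2=S P3=I  mem[L1]=55
9. P0: load  L1  bus=[BusRd]  L1: P0=S P1=O P2=S P3=I  mem[L1]=55
10. P0: load  L0  bus=[BusRd]  L0: P0=S P1=I P2=I P3=O  mem[L0]=70
11. P1: load  L2  bus=[BusRd]  L2: P0=I P1=E P2=I P3=I  mem[L2]=30
12. P0: store L1 := 94  bus=[BusUpgr,Flush]  L1: P0=M P1=I P2=I P3=I  mem[L1]=90
13. P2: load  L1  bus=[BusRd]  L1: P0=O P1=I P2=S P3=I  mem[L1]=90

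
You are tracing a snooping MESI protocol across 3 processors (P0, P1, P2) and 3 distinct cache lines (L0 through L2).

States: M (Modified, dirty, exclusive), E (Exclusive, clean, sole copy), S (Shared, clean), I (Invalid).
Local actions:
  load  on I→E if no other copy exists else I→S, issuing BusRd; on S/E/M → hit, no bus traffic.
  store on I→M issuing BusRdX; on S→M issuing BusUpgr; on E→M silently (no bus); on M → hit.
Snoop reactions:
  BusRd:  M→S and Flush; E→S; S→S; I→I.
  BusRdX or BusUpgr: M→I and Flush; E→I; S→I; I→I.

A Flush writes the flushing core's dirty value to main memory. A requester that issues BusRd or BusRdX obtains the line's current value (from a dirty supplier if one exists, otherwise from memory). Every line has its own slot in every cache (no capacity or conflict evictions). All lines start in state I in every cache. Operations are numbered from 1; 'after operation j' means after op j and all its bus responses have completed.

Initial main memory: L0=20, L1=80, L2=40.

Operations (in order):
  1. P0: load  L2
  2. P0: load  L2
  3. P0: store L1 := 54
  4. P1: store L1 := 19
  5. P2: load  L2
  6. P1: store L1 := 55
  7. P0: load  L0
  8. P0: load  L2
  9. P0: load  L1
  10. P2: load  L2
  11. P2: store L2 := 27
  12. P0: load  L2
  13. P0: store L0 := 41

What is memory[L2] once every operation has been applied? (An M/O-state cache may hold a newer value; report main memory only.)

step 1: P0: load  L2  ⟶  EII  (L2)  txn=BusRd  M[L2]=40
step 2: P0: load  L2  ⟶  EII  (L2)  txn=∅  M[L2]=40
step 3: P0: store L1 := 54  ⟶  MII  (L1)  txn=BusRdX  M[L1]=80
step 4: P1: store L1 := 19  ⟶  IMI  (L1)  txn=BusRdX+Flush  M[L1]=54
step 5: P2: load  L2  ⟶  SIS  (L2)  txn=BusRd  M[L2]=40
step 6: P1: store L1 := 55  ⟶  IMI  (L1)  txn=∅  M[L1]=54
step 7: P0: load  L0  ⟶  EII  (L0)  txn=BusRd  M[L0]=20
step 8: P0: load  L2  ⟶  SIS  (L2)  txn=∅  M[L2]=40
step 9: P0: load  L1  ⟶  SSI  (L1)  txn=BusRd+Flush  M[L1]=55
step 10: P2: load  L2  ⟶  SIS  (L2)  txn=∅  M[L2]=40
step 11: P2: store L2 := 27  ⟶  IIM  (L2)  txn=BusUpgr  M[L2]=40
step 12: P0: load  L2  ⟶  SIS  (L2)  txn=BusRd+Flush  M[L2]=27
step 13: P0: store L0 := 41  ⟶  MII  (L0)  txn=∅  M[L0]=20

memory[L2] = 27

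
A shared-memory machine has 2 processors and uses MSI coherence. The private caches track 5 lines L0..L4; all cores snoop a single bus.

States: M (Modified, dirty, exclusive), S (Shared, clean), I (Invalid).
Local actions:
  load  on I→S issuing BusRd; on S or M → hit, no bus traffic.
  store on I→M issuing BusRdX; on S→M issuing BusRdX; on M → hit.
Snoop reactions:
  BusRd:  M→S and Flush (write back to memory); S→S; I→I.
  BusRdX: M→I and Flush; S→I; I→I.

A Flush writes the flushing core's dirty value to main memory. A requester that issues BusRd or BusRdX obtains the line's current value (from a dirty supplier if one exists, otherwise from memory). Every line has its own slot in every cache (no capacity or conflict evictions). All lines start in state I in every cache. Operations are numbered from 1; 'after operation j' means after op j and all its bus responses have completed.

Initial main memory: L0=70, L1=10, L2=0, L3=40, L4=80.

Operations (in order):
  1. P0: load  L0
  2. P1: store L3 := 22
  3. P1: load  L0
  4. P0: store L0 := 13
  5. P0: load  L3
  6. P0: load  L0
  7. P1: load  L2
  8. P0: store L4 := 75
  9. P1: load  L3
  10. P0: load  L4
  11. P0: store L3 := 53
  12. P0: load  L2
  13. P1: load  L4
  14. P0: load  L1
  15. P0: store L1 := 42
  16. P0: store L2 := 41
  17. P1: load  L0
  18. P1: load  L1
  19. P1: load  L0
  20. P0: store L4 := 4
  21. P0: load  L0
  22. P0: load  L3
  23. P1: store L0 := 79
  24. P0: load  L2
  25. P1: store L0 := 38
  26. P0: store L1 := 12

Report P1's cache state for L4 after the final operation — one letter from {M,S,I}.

state = I

step 1: P0: load  L0  ⟶  SI  (L0)  txn=BusRd  M[L0]=70
step 2: P1: store L3 := 22  ⟶  IM  (L3)  txn=BusRdX  M[L3]=40
step 3: P1: load  L0  ⟶  SS  (L0)  txn=BusRd  M[L0]=70
step 4: P0: store L0 := 13  ⟶  MI  (L0)  txn=BusRdX  M[L0]=70
step 5: P0: load  L3  ⟶  SS  (L3)  txn=BusRd+Flush  M[L3]=22
step 6: P0: load  L0  ⟶  MI  (L0)  txn=∅  M[L0]=70
step 7: P1: load  L2  ⟶  IS  (L2)  txn=BusRd  M[L2]=0
step 8: P0: store L4 := 75  ⟶  MI  (L4)  txn=BusRdX  M[L4]=80
step 9: P1: load  L3  ⟶  SS  (L3)  txn=∅  M[L3]=22
step 10: P0: load  L4  ⟶  MI  (L4)  txn=∅  M[L4]=80
step 11: P0: store L3 := 53  ⟶  MI  (L3)  txn=BusRdX  M[L3]=22
step 12: P0: load  L2  ⟶  SS  (L2)  txn=BusRd  M[L2]=0
step 13: P1: load  L4  ⟶  SS  (L4)  txn=BusRd+Flush  M[L4]=75
step 14: P0: load  L1  ⟶  SI  (L1)  txn=BusRd  M[L1]=10
step 15: P0: store L1 := 42  ⟶  MI  (L1)  txn=BusRdX  M[L1]=10
step 16: P0: store L2 := 41  ⟶  MI  (L2)  txn=BusRdX  M[L2]=0
step 17: P1: load  L0  ⟶  SS  (L0)  txn=BusRd+Flush  M[L0]=13
step 18: P1: load  L1  ⟶  SS  (L1)  txn=BusRd+Flush  M[L1]=42
step 19: P1: load  L0  ⟶  SS  (L0)  txn=∅  M[L0]=13
step 20: P0: store L4 := 4  ⟶  MI  (L4)  txn=BusRdX  M[L4]=75
step 21: P0: load  L0  ⟶  SS  (L0)  txn=∅  M[L0]=13
step 22: P0: load  L3  ⟶  MI  (L3)  txn=∅  M[L3]=22
step 23: P1: store L0 := 79  ⟶  IM  (L0)  txn=BusRdX  M[L0]=13
step 24: P0: load  L2  ⟶  MI  (L2)  txn=∅  M[L2]=0
step 25: P1: store L0 := 38  ⟶  IM  (L0)  txn=∅  M[L0]=13
step 26: P0: store L1 := 12  ⟶  MI  (L1)  txn=BusRdX  M[L1]=42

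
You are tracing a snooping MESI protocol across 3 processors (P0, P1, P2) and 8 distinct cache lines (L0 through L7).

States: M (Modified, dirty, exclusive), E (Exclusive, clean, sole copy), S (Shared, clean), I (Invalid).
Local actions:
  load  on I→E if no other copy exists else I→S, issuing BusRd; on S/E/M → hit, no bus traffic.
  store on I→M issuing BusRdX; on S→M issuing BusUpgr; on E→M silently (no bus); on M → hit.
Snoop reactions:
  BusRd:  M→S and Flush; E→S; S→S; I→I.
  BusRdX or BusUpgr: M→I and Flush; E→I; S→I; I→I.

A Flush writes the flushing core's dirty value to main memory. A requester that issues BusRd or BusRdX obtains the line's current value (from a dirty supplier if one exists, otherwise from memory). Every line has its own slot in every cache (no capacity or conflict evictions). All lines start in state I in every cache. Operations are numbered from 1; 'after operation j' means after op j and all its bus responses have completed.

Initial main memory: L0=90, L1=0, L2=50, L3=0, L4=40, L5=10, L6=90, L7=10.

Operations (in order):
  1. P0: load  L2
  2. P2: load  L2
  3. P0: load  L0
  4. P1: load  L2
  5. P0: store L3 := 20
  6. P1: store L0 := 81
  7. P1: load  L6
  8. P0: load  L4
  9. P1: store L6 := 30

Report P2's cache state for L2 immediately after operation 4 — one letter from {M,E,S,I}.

  op1 P0: load  L2 → E/I/I on L2; bus BusRd; mem=50
  op2 P2: load  L2 → S/I/S on L2; bus BusRd; mem=50
  op3 P0: load  L0 → E/I/I on L0; bus BusRd; mem=90
  op4 P1: load  L2 → S/S/S on L2; bus BusRd; mem=50
  op5 P0: store L3 := 20 → M/I/I on L3; bus BusRdX; mem=0
  op6 P1: store L0 := 81 → I/M/I on L0; bus BusRdX; mem=90
  op7 P1: load  L6 → I/E/I on L6; bus BusRd; mem=90
  op8 P0: load  L4 → E/I/I on L4; bus BusRd; mem=40
  op9 P1: store L6 := 30 → I/M/I on L6; bus (none); mem=90

state = S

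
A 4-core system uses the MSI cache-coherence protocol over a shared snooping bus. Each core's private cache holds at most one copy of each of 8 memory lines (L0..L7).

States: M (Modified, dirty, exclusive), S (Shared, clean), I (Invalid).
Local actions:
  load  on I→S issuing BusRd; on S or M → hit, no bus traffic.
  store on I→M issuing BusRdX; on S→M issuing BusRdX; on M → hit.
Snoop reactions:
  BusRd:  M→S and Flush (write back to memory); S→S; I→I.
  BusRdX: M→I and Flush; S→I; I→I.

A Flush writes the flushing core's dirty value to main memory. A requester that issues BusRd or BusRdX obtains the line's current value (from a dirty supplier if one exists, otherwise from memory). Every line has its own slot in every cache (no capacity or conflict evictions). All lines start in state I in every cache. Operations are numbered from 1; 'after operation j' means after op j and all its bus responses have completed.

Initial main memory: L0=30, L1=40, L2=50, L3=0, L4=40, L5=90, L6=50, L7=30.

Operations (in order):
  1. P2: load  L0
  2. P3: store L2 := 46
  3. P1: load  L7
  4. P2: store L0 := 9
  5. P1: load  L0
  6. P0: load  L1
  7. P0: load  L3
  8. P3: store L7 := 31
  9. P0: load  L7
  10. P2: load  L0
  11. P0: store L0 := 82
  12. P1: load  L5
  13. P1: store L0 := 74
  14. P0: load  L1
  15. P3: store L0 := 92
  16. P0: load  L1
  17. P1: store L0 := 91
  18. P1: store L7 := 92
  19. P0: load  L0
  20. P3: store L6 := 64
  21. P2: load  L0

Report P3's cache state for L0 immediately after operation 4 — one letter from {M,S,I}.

step 1: P2: load  L0  ⟶  IISI  (L0)  txn=BusRd  M[L0]=30
step 2: P3: store L2 := 46  ⟶  IIIM  (L2)  txn=BusRdX  M[L2]=50
step 3: P1: load  L7  ⟶  ISII  (L7)  txn=BusRd  M[L7]=30
step 4: P2: store L0 := 9  ⟶  IIMI  (L0)  txn=BusRdX  M[L0]=30
step 5: P1: load  L0  ⟶  ISSI  (L0)  txn=BusRd+Flush  M[L0]=9
step 6: P0: load  L1  ⟶  SIII  (L1)  txn=BusRd  M[L1]=40
step 7: P0: load  L3  ⟶  SIII  (L3)  txn=BusRd  M[L3]=0
step 8: P3: store L7 := 31  ⟶  IIIM  (L7)  txn=BusRdX  M[L7]=30
step 9: P0: load  L7  ⟶  SIIS  (L7)  txn=BusRd+Flush  M[L7]=31
step 10: P2: load  L0  ⟶  ISSI  (L0)  txn=∅  M[L0]=9
step 11: P0: store L0 := 82  ⟶  MIII  (L0)  txn=BusRdX  M[L0]=9
step 12: P1: load  L5  ⟶  ISII  (L5)  txn=BusRd  M[L5]=90
step 13: P1: store L0 := 74  ⟶  IMII  (L0)  txn=BusRdX+Flush  M[L0]=82
step 14: P0: load  L1  ⟶  SIII  (L1)  txn=∅  M[L1]=40
step 15: P3: store L0 := 92  ⟶  IIIM  (L0)  txn=BusRdX+Flush  M[L0]=74
step 16: P0: load  L1  ⟶  SIII  (L1)  txn=∅  M[L1]=40
step 17: P1: store L0 := 91  ⟶  IMII  (L0)  txn=BusRdX+Flush  M[L0]=92
step 18: P1: store L7 := 92  ⟶  IMII  (L7)  txn=BusRdX  M[L7]=31
step 19: P0: load  L0  ⟶  SSII  (L0)  txn=BusRd+Flush  M[L0]=91
step 20: P3: store L6 := 64  ⟶  IIIM  (L6)  txn=BusRdX  M[L6]=50
step 21: P2: load  L0  ⟶  SSSI  (L0)  txn=BusRd  M[L0]=91

state = I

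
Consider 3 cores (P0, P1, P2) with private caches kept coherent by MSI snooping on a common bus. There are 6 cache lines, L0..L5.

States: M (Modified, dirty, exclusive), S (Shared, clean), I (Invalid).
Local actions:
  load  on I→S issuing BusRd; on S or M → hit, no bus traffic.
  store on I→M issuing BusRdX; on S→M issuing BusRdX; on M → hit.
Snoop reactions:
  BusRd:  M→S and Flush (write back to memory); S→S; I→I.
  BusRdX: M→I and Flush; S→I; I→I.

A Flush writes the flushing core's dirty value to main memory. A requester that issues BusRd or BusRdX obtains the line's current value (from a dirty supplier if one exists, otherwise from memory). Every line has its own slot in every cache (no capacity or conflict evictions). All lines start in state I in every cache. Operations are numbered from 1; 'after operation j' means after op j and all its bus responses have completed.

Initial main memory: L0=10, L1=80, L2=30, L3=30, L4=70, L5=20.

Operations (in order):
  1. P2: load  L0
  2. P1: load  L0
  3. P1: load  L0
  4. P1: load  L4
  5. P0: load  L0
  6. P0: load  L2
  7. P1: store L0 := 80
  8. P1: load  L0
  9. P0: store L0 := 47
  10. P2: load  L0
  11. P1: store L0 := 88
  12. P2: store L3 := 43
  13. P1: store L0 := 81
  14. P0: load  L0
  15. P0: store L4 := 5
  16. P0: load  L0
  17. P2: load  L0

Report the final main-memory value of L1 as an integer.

memory[L1] = 80

1. P2: load  L0  bus=[BusRd]  L0: P0=I P1=I P2=S  mem[L0]=10
2. P1: load  L0  bus=[BusRd]  L0: P0=I P1=S P2=S  mem[L0]=10
3. P1: load  L0  bus=[-]  L0: P0=I P1=S P2=S  mem[L0]=10
4. P1: load  L4  bus=[BusRd]  L4: P0=I P1=S P2=I  mem[L4]=70
5. P0: load  L0  bus=[BusRd]  L0: P0=S P1=S P2=S  mem[L0]=10
6. P0: load  L2  bus=[BusRd]  L2: P0=S P1=I P2=I  mem[L2]=30
7. P1: store L0 := 80  bus=[BusRdX]  L0: P0=I P1=M P2=I  mem[L0]=10
8. P1: load  L0  bus=[-]  L0: P0=I P1=M P2=I  mem[L0]=10
9. P0: store L0 := 47  bus=[BusRdX,Flush]  L0: P0=M P1=I P2=I  mem[L0]=80
10. P2: load  L0  bus=[BusRd,Flush]  L0: P0=S P1=I P2=S  mem[L0]=47
11. P1: store L0 := 88  bus=[BusRdX]  L0: P0=I P1=M P2=I  mem[L0]=47
12. P2: store L3 := 43  bus=[BusRdX]  L3: P0=I P1=I P2=M  mem[L3]=30
13. P1: store L0 := 81  bus=[-]  L0: P0=I P1=M P2=I  mem[L0]=47
14. P0: load  L0  bus=[BusRd,Flush]  L0: P0=S P1=S P2=I  mem[L0]=81
15. P0: store L4 := 5  bus=[BusRdX]  L4: P0=M P1=I P2=I  mem[L4]=70
16. P0: load  L0  bus=[-]  L0: P0=S P1=S P2=I  mem[L0]=81
17. P2: load  L0  bus=[BusRd]  L0: P0=S P1=S P2=S  mem[L0]=81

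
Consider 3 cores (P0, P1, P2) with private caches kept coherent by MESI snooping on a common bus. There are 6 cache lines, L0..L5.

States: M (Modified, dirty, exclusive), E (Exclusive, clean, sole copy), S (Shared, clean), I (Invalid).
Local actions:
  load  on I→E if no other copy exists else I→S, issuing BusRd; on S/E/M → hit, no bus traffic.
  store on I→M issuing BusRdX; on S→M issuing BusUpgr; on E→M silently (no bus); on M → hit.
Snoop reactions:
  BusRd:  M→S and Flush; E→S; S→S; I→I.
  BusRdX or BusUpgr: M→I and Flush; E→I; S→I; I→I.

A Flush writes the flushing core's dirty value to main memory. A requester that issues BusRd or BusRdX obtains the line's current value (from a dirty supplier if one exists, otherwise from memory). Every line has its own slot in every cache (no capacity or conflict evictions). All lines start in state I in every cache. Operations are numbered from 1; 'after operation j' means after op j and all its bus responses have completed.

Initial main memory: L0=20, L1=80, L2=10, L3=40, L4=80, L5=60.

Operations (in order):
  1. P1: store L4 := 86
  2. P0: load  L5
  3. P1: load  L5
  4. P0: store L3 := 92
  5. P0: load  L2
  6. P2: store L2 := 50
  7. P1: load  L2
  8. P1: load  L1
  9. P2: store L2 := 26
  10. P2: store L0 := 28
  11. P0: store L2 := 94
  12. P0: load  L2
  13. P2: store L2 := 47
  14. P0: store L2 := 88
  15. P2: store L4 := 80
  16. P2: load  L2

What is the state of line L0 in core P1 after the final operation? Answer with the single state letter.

1. P1: store L4 := 86  bus=[BusRdX]  L4: P0=I P1=M P2=I  mem[L4]=80
2. P0: load  L5  bus=[BusRd]  L5: P0=E P1=I P2=I  mem[L5]=60
3. P1: load  L5  bus=[BusRd]  L5: P0=S P1=S P2=I  mem[L5]=60
4. P0: store L3 := 92  bus=[BusRdX]  L3: P0=M P1=I P2=I  mem[L3]=40
5. P0: load  L2  bus=[BusRd]  L2: P0=E P1=I P2=I  mem[L2]=10
6. P2: store L2 := 50  bus=[BusRdX]  L2: P0=I P1=I P2=M  mem[L2]=10
7. P1: load  L2  bus=[BusRd,Flush]  L2: P0=I P1=S P2=S  mem[L2]=50
8. P1: load  L1  bus=[BusRd]  L1: P0=I P1=E P2=I  mem[L1]=80
9. P2: store L2 := 26  bus=[BusUpgr]  L2: P0=I P1=I P2=M  mem[L2]=50
10. P2: store L0 := 28  bus=[BusRdX]  L0: P0=I P1=I P2=M  mem[L0]=20
11. P0: store L2 := 94  bus=[BusRdX,Flush]  L2: P0=M P1=I P2=I  mem[L2]=26
12. P0: load  L2  bus=[-]  L2: P0=M P1=I P2=I  mem[L2]=26
13. P2: store L2 := 47  bus=[BusRdX,Flush]  L2: P0=I P1=I P2=M  mem[L2]=94
14. P0: store L2 := 88  bus=[BusRdX,Flush]  L2: P0=M P1=I P2=I  mem[L2]=47
15. P2: store L4 := 80  bus=[BusRdX,Flush]  L4: P0=I P1=I P2=M  mem[L4]=86
16. P2: load  L2  bus=[BusRd,Flush]  L2: P0=S P1=I P2=S  mem[L2]=88

state = I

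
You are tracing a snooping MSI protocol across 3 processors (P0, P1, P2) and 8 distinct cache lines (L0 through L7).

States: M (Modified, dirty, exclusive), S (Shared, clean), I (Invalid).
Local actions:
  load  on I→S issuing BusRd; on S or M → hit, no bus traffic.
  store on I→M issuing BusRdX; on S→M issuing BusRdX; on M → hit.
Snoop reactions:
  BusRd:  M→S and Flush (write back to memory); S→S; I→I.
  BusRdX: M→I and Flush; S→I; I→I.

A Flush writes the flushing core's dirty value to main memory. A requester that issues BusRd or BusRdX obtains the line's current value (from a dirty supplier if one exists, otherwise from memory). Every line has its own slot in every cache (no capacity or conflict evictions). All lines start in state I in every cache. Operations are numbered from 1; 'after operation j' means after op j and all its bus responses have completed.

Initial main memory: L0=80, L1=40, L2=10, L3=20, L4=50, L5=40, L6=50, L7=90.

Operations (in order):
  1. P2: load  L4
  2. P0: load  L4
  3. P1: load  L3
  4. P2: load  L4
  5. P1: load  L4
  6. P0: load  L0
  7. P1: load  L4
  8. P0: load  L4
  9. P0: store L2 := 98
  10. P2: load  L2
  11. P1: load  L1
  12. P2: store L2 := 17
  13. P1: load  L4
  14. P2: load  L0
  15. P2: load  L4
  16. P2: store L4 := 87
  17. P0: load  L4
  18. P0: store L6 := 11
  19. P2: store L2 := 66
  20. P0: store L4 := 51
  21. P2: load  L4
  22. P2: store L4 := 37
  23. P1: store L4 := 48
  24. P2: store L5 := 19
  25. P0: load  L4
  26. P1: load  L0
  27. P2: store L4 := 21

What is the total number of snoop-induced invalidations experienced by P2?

invalidations = 2

step 1: P2: load  L4  ⟶  IIS  (L4)  txn=BusRd  M[L4]=50
step 2: P0: load  L4  ⟶  SIS  (L4)  txn=BusRd  M[L4]=50
step 3: P1: load  L3  ⟶  ISI  (L3)  txn=BusRd  M[L3]=20
step 4: P2: load  L4  ⟶  SIS  (L4)  txn=∅  M[L4]=50
step 5: P1: load  L4  ⟶  SSS  (L4)  txn=BusRd  M[L4]=50
step 6: P0: load  L0  ⟶  SII  (L0)  txn=BusRd  M[L0]=80
step 7: P1: load  L4  ⟶  SSS  (L4)  txn=∅  M[L4]=50
step 8: P0: load  L4  ⟶  SSS  (L4)  txn=∅  M[L4]=50
step 9: P0: store L2 := 98  ⟶  MII  (L2)  txn=BusRdX  M[L2]=10
step 10: P2: load  L2  ⟶  SIS  (L2)  txn=BusRd+Flush  M[L2]=98
step 11: P1: load  L1  ⟶  ISI  (L1)  txn=BusRd  M[L1]=40
step 12: P2: store L2 := 17  ⟶  IIM  (L2)  txn=BusRdX  M[L2]=98
step 13: P1: load  L4  ⟶  SSS  (L4)  txn=∅  M[L4]=50
step 14: P2: load  L0  ⟶  SIS  (L0)  txn=BusRd  M[L0]=80
step 15: P2: load  L4  ⟶  SSS  (L4)  txn=∅  M[L4]=50
step 16: P2: store L4 := 87  ⟶  IIM  (L4)  txn=BusRdX  M[L4]=50
step 17: P0: load  L4  ⟶  SIS  (L4)  txn=BusRd+Flush  M[L4]=87
step 18: P0: store L6 := 11  ⟶  MII  (L6)  txn=BusRdX  M[L6]=50
step 19: P2: store L2 := 66  ⟶  IIM  (L2)  txn=∅  M[L2]=98
step 20: P0: store L4 := 51  ⟶  MII  (L4)  txn=BusRdX  M[L4]=87
step 21: P2: load  L4  ⟶  SIS  (L4)  txn=BusRd+Flush  M[L4]=51
step 22: P2: store L4 := 37  ⟶  IIM  (L4)  txn=BusRdX  M[L4]=51
step 23: P1: store L4 := 48  ⟶  IMI  (L4)  txn=BusRdX+Flush  M[L4]=37
step 24: P2: store L5 := 19  ⟶  IIM  (L5)  txn=BusRdX  M[L5]=40
step 25: P0: load  L4  ⟶  SSI  (L4)  txn=BusRd+Flush  M[L4]=48
step 26: P1: load  L0  ⟶  SSS  (L0)  txn=BusRd  M[L0]=80
step 27: P2: store L4 := 21  ⟶  IIM  (L4)  txn=BusRdX  M[L4]=48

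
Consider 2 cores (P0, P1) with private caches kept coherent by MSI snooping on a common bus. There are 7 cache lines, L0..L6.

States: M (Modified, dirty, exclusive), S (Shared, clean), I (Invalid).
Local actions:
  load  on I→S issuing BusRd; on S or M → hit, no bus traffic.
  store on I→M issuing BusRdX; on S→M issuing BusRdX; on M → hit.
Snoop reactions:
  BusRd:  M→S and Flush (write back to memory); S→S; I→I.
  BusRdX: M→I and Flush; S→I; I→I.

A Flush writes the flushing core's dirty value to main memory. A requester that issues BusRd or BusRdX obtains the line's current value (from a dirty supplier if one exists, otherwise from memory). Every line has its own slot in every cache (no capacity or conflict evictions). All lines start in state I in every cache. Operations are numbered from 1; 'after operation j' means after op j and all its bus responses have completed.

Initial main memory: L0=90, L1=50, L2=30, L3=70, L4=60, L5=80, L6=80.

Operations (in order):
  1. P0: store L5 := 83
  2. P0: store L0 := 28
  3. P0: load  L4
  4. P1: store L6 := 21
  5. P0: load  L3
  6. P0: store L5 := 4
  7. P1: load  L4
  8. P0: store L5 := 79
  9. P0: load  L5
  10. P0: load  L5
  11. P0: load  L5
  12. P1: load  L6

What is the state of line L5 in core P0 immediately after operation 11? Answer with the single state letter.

state = M

step 1: P0: store L5 := 83  ⟶  MI  (L5)  txn=BusRdX  M[L5]=80
step 2: P0: store L0 := 28  ⟶  MI  (L0)  txn=BusRdX  M[L0]=90
step 3: P0: load  L4  ⟶  SI  (L4)  txn=BusRd  M[L4]=60
step 4: P1: store L6 := 21  ⟶  IM  (L6)  txn=BusRdX  M[L6]=80
step 5: P0: load  L3  ⟶  SI  (L3)  txn=BusRd  M[L3]=70
step 6: P0: store L5 := 4  ⟶  MI  (L5)  txn=∅  M[L5]=80
step 7: P1: load  L4  ⟶  SS  (L4)  txn=BusRd  M[L4]=60
step 8: P0: store L5 := 79  ⟶  MI  (L5)  txn=∅  M[L5]=80
step 9: P0: load  L5  ⟶  MI  (L5)  txn=∅  M[L5]=80
step 10: P0: load  L5  ⟶  MI  (L5)  txn=∅  M[L5]=80
step 11: P0: load  L5  ⟶  MI  (L5)  txn=∅  M[L5]=80
step 12: P1: load  L6  ⟶  IM  (L6)  txn=∅  M[L6]=80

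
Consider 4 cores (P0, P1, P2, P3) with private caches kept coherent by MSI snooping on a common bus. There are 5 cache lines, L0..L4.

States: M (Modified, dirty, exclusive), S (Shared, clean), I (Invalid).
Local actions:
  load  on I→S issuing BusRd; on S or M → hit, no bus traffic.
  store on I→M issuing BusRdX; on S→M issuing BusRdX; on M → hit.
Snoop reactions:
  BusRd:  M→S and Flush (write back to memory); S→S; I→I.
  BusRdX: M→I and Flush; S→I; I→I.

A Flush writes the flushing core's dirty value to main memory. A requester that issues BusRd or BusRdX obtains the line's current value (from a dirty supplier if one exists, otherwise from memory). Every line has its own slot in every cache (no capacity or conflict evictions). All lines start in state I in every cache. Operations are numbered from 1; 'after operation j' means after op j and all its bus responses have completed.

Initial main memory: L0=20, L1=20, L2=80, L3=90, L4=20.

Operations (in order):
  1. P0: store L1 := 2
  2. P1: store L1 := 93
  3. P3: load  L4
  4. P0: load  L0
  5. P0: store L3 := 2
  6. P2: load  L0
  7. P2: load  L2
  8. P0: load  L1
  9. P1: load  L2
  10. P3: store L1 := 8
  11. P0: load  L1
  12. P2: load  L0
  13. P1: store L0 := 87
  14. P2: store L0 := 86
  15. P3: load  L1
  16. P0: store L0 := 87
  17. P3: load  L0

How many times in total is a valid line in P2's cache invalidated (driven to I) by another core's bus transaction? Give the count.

invalidations = 2

  op1 P0: store L1 := 2 → M/I/I/I on L1; bus BusRdX; mem=20
  op2 P1: store L1 := 93 → I/M/I/I on L1; bus BusRdX Flush; mem=2
  op3 P3: load  L4 → I/I/I/S on L4; bus BusRd; mem=20
  op4 P0: load  L0 → S/I/I/I on L0; bus BusRd; mem=20
  op5 P0: store L3 := 2 → M/I/I/I on L3; bus BusRdX; mem=90
  op6 P2: load  L0 → S/I/S/I on L0; bus BusRd; mem=20
  op7 P2: load  L2 → I/I/S/I on L2; bus BusRd; mem=80
  op8 P0: load  L1 → S/S/I/I on L1; bus BusRd Flush; mem=93
  op9 P1: load  L2 → I/S/S/I on L2; bus BusRd; mem=80
  op10 P3: store L1 := 8 → I/I/I/M on L1; bus BusRdX; mem=93
  op11 P0: load  L1 → S/I/I/S on L1; bus BusRd Flush; mem=8
  op12 P2: load  L0 → S/I/S/I on L0; bus (none); mem=20
  op13 P1: store L0 := 87 → I/M/I/I on L0; bus BusRdX; mem=20
  op14 P2: store L0 := 86 → I/I/M/I on L0; bus BusRdX Flush; mem=87
  op15 P3: load  L1 → S/I/I/S on L1; bus (none); mem=8
  op16 P0: store L0 := 87 → M/I/I/I on L0; bus BusRdX Flush; mem=86
  op17 P3: load  L0 → S/I/I/S on L0; bus BusRd Flush; mem=87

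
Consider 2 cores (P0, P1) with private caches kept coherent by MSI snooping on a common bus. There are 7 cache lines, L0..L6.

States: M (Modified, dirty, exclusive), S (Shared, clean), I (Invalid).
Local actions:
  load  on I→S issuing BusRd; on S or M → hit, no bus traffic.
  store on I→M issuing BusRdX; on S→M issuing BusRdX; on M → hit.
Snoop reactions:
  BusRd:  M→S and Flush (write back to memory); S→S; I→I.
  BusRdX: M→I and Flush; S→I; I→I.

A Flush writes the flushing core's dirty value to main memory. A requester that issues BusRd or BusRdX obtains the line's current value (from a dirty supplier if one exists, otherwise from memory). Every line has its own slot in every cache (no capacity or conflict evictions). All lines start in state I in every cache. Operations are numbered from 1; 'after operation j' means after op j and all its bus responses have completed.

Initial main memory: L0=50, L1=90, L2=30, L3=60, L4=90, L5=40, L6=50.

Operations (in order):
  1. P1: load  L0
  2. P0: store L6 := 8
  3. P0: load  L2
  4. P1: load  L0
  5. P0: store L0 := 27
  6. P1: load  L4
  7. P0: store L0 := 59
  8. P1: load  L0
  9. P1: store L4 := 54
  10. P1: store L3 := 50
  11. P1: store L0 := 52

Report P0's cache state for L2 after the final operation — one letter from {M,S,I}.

  op1 P1: load  L0 → I/S on L0; bus BusRd; mem=50
  op2 P0: store L6 := 8 → M/I on L6; bus BusRdX; mem=50
  op3 P0: load  L2 → S/I on L2; bus BusRd; mem=30
  op4 P1: load  L0 → I/S on L0; bus (none); mem=50
  op5 P0: store L0 := 27 → M/I on L0; bus BusRdX; mem=50
  op6 P1: load  L4 → I/S on L4; bus BusRd; mem=90
  op7 P0: store L0 := 59 → M/I on L0; bus (none); mem=50
  op8 P1: load  L0 → S/S on L0; bus BusRd Flush; mem=59
  op9 P1: store L4 := 54 → I/M on L4; bus BusRdX; mem=90
  op10 P1: store L3 := 50 → I/M on L3; bus BusRdX; mem=60
  op11 P1: store L0 := 52 → I/M on L0; bus BusRdX; mem=59

state = S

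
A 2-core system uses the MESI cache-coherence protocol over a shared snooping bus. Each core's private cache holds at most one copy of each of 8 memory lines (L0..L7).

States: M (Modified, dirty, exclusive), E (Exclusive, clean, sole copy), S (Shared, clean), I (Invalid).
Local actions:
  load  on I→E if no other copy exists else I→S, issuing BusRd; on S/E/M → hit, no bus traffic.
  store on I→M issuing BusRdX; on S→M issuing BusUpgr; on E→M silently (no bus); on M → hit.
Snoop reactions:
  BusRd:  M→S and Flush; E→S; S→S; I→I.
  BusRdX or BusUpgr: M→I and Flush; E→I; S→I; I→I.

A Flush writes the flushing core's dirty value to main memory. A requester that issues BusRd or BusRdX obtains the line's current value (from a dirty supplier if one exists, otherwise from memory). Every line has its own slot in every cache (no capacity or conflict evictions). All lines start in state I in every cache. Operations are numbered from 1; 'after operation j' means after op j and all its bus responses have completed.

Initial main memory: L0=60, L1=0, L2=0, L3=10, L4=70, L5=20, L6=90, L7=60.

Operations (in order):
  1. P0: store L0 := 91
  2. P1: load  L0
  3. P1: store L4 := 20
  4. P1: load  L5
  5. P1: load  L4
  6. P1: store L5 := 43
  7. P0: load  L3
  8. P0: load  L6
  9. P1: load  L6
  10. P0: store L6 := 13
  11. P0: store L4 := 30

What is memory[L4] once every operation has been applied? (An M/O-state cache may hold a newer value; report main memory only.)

memory[L4] = 20

  op1 P0: store L0 := 91 → M/I on L0; bus BusRdX; mem=60
  op2 P1: load  L0 → S/S on L0; bus BusRd Flush; mem=91
  op3 P1: store L4 := 20 → I/M on L4; bus BusRdX; mem=70
  op4 P1: load  L5 → I/E on L5; bus BusRd; mem=20
  op5 P1: load  L4 → I/M on L4; bus (none); mem=70
  op6 P1: store L5 := 43 → I/M on L5; bus (none); mem=20
  op7 P0: load  L3 → E/I on L3; bus BusRd; mem=10
  op8 P0: load  L6 → E/I on L6; bus BusRd; mem=90
  op9 P1: load  L6 → S/S on L6; bus BusRd; mem=90
  op10 P0: store L6 := 13 → M/I on L6; bus BusUpgr; mem=90
  op11 P0: store L4 := 30 → M/I on L4; bus BusRdX Flush; mem=20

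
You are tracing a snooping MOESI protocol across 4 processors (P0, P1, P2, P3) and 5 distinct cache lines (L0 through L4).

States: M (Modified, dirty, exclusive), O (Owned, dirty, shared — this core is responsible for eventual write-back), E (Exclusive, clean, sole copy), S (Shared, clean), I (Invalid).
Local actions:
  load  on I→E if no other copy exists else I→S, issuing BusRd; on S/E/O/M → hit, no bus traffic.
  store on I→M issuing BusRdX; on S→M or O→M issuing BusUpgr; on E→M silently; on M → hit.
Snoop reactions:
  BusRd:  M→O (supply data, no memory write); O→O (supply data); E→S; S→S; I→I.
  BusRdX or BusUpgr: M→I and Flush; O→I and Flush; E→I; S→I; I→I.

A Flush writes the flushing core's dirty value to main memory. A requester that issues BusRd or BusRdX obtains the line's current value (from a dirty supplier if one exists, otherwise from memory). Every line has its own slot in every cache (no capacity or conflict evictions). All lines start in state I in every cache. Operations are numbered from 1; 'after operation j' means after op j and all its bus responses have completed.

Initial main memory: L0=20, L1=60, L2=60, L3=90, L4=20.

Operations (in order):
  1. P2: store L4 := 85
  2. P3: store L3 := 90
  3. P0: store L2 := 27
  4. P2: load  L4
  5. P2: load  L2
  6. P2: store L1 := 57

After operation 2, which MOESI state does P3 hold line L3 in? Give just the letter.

state = M

step 1: P2: store L4 := 85  ⟶  IIMI  (L4)  txn=BusRdX  M[L4]=20
step 2: P3: store L3 := 90  ⟶  IIIM  (L3)  txn=BusRdX  M[L3]=90
step 3: P0: store L2 := 27  ⟶  MIII  (L2)  txn=BusRdX  M[L2]=60
step 4: P2: load  L4  ⟶  IIMI  (L4)  txn=∅  M[L4]=20
step 5: P2: load  L2  ⟶  OISI  (L2)  txn=BusRd  M[L2]=60
step 6: P2: store L1 := 57  ⟶  IIMI  (L1)  txn=BusRdX  M[L1]=60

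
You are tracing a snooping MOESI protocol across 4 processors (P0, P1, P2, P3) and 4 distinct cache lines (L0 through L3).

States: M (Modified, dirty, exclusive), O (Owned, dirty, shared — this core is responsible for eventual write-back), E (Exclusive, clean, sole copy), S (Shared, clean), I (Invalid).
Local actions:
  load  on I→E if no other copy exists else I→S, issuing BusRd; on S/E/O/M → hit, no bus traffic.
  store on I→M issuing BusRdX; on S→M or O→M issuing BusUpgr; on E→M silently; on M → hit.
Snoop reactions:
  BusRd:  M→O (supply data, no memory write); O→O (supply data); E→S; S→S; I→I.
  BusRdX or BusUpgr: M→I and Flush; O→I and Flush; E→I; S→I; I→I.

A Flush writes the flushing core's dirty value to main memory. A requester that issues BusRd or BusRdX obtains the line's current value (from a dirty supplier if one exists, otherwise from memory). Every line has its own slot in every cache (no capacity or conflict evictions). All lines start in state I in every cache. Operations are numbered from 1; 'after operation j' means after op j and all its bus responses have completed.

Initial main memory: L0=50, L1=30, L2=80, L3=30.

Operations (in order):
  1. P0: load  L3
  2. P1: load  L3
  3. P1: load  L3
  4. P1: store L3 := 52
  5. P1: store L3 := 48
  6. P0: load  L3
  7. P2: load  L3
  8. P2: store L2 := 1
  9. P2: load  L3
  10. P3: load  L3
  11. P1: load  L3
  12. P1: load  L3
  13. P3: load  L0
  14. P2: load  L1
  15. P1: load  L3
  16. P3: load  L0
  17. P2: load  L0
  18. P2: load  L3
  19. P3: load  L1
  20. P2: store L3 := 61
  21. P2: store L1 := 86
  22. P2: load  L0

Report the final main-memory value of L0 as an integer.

memory[L0] = 50

  op1 P0: load  L3 → E/I/I/I on L3; bus BusRd; mem=30
  op2 P1: load  L3 → S/S/I/I on L3; bus BusRd; mem=30
  op3 P1: load  L3 → S/S/I/I on L3; bus (none); mem=30
  op4 P1: store L3 := 52 → I/M/I/I on L3; bus BusUpgr; mem=30
  op5 P1: store L3 := 48 → I/M/I/I on L3; bus (none); mem=30
  op6 P0: load  L3 → S/O/I/I on L3; bus BusRd; mem=30
  op7 P2: load  L3 → S/O/S/I on L3; bus BusRd; mem=30
  op8 P2: store L2 := 1 → I/I/M/I on L2; bus BusRdX; mem=80
  op9 P2: load  L3 → S/O/S/I on L3; bus (none); mem=30
  op10 P3: load  L3 → S/O/S/S on L3; bus BusRd; mem=30
  op11 P1: load  L3 → S/O/S/S on L3; bus (none); mem=30
  op12 P1: load  L3 → S/O/S/S on L3; bus (none); mem=30
  op13 P3: load  L0 → I/I/I/E on L0; bus BusRd; mem=50
  op14 P2: load  L1 → I/I/E/I on L1; bus BusRd; mem=30
  op15 P1: load  L3 → S/O/S/S on L3; bus (none); mem=30
  op16 P3: load  L0 → I/I/I/E on L0; bus (none); mem=50
  op17 P2: load  L0 → I/I/S/S on L0; bus BusRd; mem=50
  op18 P2: load  L3 → S/O/S/S on L3; bus (none); mem=30
  op19 P3: load  L1 → I/I/S/S on L1; bus BusRd; mem=30
  op20 P2: store L3 := 61 → I/I/M/I on L3; bus BusUpgr Flush; mem=48
  op21 P2: store L1 := 86 → I/I/M/I on L1; bus BusUpgr; mem=30
  op22 P2: load  L0 → I/I/S/S on L0; bus (none); mem=50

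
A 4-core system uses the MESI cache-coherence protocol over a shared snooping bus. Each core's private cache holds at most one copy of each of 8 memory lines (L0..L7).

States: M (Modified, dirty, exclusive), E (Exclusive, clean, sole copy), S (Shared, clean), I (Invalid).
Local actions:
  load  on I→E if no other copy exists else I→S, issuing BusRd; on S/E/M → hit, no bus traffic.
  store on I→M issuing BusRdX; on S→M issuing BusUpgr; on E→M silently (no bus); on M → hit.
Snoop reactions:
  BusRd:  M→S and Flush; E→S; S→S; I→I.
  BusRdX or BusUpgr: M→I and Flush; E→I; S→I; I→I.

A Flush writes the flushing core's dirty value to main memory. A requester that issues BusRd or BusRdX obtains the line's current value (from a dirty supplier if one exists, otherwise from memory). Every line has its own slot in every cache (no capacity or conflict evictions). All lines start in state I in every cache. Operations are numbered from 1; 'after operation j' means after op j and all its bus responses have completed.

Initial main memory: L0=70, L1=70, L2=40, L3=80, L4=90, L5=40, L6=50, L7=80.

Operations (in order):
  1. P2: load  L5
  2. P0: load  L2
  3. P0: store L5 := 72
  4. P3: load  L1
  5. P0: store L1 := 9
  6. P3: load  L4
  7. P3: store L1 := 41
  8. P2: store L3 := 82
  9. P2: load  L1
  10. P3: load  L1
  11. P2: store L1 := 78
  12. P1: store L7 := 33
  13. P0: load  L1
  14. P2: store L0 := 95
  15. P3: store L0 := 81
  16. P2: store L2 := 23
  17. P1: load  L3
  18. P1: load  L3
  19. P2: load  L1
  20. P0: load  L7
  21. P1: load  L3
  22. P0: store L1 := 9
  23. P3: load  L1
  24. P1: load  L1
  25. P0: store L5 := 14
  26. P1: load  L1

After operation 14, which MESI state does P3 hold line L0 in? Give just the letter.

  op1 P2: load  L5 → I/I/E/I on L5; bus BusRd; mem=40
  op2 P0: load  L2 → E/I/I/I on L2; bus BusRd; mem=40
  op3 P0: store L5 := 72 → M/I/I/I on L5; bus BusRdX; mem=40
  op4 P3: load  L1 → I/I/I/E on L1; bus BusRd; mem=70
  op5 P0: store L1 := 9 → M/I/I/I on L1; bus BusRdX; mem=70
  op6 P3: load  L4 → I/I/I/E on L4; bus BusRd; mem=90
  op7 P3: store L1 := 41 → I/I/I/M on L1; bus BusRdX Flush; mem=9
  op8 P2: store L3 := 82 → I/I/M/I on L3; bus BusRdX; mem=80
  op9 P2: load  L1 → I/I/S/S on L1; bus BusRd Flush; mem=41
  op10 P3: load  L1 → I/I/S/S on L1; bus (none); mem=41
  op11 P2: store L1 := 78 → I/I/M/I on L1; bus BusUpgr; mem=41
  op12 P1: store L7 := 33 → I/M/I/I on L7; bus BusRdX; mem=80
  op13 P0: load  L1 → S/I/S/I on L1; bus BusRd Flush; mem=78
  op14 P2: store L0 := 95 → I/I/M/I on L0; bus BusRdX; mem=70
  op15 P3: store L0 := 81 → I/I/I/M on L0; bus BusRdX Flush; mem=95
  op16 P2: store L2 := 23 → I/I/M/I on L2; bus BusRdX; mem=40
  op17 P1: load  L3 → I/S/S/I on L3; bus BusRd Flush; mem=82
  op18 P1: load  L3 → I/S/S/I on L3; bus (none); mem=82
  op19 P2: load  L1 → S/I/S/I on L1; bus (none); mem=78
  op20 P0: load  L7 → S/S/I/I on L7; bus BusRd Flush; mem=33
  op21 P1: load  L3 → I/S/S/I on L3; bus (none); mem=82
  op22 P0: store L1 := 9 → M/I/I/I on L1; bus BusUpgr; mem=78
  op23 P3: load  L1 → S/I/I/S on L1; bus BusRd Flush; mem=9
  op24 P1: load  L1 → S/S/I/S on L1; bus BusRd; mem=9
  op25 P0: store L5 := 14 → M/I/I/I on L5; bus (none); mem=40
  op26 P1: load  L1 → S/S/I/S on L1; bus (none); mem=9

state = I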